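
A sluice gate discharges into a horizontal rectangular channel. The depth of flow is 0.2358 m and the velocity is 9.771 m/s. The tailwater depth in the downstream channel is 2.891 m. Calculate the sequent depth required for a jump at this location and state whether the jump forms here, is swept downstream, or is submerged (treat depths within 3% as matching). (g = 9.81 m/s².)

Fr₁ = V₁/√(g·y₁) = 9.771/√(9.81×0.2358) = 6.424.
Conjugate-depth relation: y₂/y₁ = ½[√(1 + 8Fr₁²) − 1] = ½[√331.18 − 1] = 8.599.
y₂ = 8.599 × 0.2358 = 2.028 m.
Tailwater y_tw = 2.891 m: y_tw > y₂, so the jump is submerged.

y₂ = 2.028 m; the jump is submerged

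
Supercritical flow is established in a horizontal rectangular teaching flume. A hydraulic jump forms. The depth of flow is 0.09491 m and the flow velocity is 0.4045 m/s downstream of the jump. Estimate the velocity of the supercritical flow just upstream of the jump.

Fr₂ = V₂/√(g·y₂) = 0.4045/√(9.81×0.09491) = 0.4192.
The Bélanger relation is symmetric: y₁/y₂ = ½[√(1 + 8Fr₂²) − 1] = ½[√2.4059 − 1] = 0.2755.
y₁ = 0.2755 × 0.09491 = 0.02615 m.
V₁ = q/y₁ = 0.03839/0.02615 = 1.468 m/s.

V₁ = 1.468 m/s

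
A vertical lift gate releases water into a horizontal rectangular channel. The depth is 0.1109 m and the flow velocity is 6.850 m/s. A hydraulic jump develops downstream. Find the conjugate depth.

y₂ = 0.9760 m

Fr₁ = V₁/√(g·y₁) = 6.850/√(9.81×0.1109) = 6.567.
Sequent-depth ratio: y₂/y₁ = ½[√(1 + 8Fr₁²) − 1] = ½[√346.04 − 1] = 8.801.
y₂ = 8.801 × 0.1109 = 0.9760 m.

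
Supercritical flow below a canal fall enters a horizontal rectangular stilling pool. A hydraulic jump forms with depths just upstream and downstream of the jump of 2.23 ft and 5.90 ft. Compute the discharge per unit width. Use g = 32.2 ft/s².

q = 41.5 ft²/s

For a rectangular channel the momentum equation gives q² = ½·g·y₁·y₂·(y₁ + y₂) = ½×32.2×2.23×5.90×8.13 = 1722.
q = √1722 = 41.5 ft²/s.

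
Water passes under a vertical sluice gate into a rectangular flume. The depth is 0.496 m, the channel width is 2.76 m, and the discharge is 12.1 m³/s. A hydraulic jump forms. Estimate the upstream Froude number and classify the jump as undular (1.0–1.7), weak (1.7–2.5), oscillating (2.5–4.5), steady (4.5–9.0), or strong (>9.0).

q = Q/b = 12.1/2.76 = 4.38 m²/s; V₁ = q/y₁ = 8.84 m/s. Fr₁ = V₁/√(g·y₁) = 4.01.
Fr₁ = 4.01 lies in the oscillating range.

Fr₁ = 4.01; oscillating jump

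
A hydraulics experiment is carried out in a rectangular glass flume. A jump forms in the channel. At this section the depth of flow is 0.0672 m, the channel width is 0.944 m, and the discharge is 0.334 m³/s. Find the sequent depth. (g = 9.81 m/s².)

q = Q/b = 0.334/0.944 = 0.354 m²/s; V₁ = q/y₁ = 5.27 m/s. Fr₁ = V₁/√(g·y₁) = 6.48.
Bélanger equation: y₂/y₁ = ½[√(1 + 8Fr₁²) − 1] = ½[√337.4 − 1] = 8.68.
y₂ = 8.68 × 0.0672 = 0.584 m.

y₂ = 0.584 m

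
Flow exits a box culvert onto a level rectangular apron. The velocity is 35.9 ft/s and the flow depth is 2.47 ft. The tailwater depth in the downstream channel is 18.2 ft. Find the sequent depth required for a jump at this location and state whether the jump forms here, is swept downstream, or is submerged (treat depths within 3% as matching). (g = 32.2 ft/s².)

y₂ = 12.9 ft; the jump is submerged

Fr₁ = V₁/√(g·y₁) = 35.9/√(32.2×2.47) = 4.03.
Sequent-depth ratio: y₂/y₁ = ½[√(1 + 8Fr₁²) − 1] = ½[√130.6 − 1] = 5.21.
y₂ = 5.21 × 2.47 = 12.9 ft.
Tailwater y_tw = 18.2 ft: y_tw > y₂, so the jump is submerged.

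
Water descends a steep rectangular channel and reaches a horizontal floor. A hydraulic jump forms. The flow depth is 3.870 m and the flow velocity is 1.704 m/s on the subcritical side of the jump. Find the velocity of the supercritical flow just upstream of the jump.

Fr₂ = V₂/√(g·y₂) = 1.704/√(9.81×3.870) = 0.2766.
Applying the sequent-depth relation in reverse, y₁/y₂ = ½[√(1 + 8Fr₂²) − 1] = ½[√1.6119 − 1] = 0.1348.
y₁ = 0.1348 × 3.870 = 0.5217 m.
V₁ = q/y₁ = 6.594/0.5217 = 12.64 m/s.

V₁ = 12.64 m/s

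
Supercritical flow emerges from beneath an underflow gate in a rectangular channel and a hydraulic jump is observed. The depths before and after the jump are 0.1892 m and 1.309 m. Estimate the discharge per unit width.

q = 1.349 m²/s

For a rectangular channel the momentum equation gives q² = ½·g·y₁·y₂·(y₁ + y₂) = ½×9.81×0.1892×1.309×1.498 = 1.820.
q = √1.820 = 1.349 m²/s.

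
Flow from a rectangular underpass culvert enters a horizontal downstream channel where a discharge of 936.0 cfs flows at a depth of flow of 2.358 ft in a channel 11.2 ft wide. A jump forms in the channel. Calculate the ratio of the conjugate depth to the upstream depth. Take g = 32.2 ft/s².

y₂/y₁ = 5.274

q = Q/b = 936.0/11.2 = 83.57 ft²/s; V₁ = q/y₁ = 35.44 ft/s. Fr₁ = V₁/√(g·y₁) = 4.067.
By Bélanger, y₂/y₁ = ½[√(1 + 8Fr₁²) − 1] = ½[√133.35 − 1] = 5.274.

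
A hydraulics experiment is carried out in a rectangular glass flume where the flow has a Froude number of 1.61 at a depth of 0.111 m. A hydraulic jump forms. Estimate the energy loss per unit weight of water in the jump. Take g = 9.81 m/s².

ΔE = 0.00870 m

Fr₁ = 1.61 (given).
By Bélanger, y₂/y₁ = ½[√(1 + 8Fr₁²) − 1] = ½[√21.74 − 1] = 1.83.
y₂ = 1.83 × 0.111 = 0.203 m.
Head loss: ΔE = (y₂ − y₁)³/(4y₁y₂) = (0.203 − 0.111)³/(4×0.111×0.203) = 0.000785/0.0902 = 0.00870 m.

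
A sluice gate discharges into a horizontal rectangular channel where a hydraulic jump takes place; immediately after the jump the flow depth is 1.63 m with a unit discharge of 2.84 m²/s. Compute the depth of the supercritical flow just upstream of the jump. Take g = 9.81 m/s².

V₂ = q/y₂ = 2.84/1.63 = 1.74 m/s; Fr₂ = V₂/√(g·y₂) = 0.436.
From the momentum equation (using Fr₂), y₁/y₂ = ½[√(1 + 8Fr₂²) − 1] = ½[√2.519 − 1] = 0.294.
y₁ = 0.294 × 1.63 = 0.478 m.

y₁ = 0.478 m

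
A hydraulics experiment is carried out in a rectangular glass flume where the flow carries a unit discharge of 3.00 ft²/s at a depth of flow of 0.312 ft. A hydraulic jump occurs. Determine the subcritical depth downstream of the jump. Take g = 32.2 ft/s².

y₂ = 1.19 ft

V₁ = q/y₁ = 3.00/0.312 = 9.62 ft/s. Fr₁ = V₁/√(g·y₁) = 9.62/√(32.2×0.312) = 3.03.
By Bélanger, y₂/y₁ = ½[√(1 + 8Fr₁²) − 1] = ½[√74.62 − 1] = 3.82.
y₂ = 3.82 × 0.312 = 1.19 ft.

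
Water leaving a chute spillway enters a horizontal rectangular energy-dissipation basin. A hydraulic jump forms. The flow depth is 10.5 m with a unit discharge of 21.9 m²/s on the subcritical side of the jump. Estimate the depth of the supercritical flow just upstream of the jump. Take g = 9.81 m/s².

y₁ = 0.822 m

V₂ = q/y₂ = 21.9/10.5 = 2.09 m/s; Fr₂ = V₂/√(g·y₂) = 0.206.
From the momentum equation (using Fr₂), y₁/y₂ = ½[√(1 + 8Fr₂²) − 1] = ½[√1.338 − 1] = 0.0783.
y₁ = 0.0783 × 10.5 = 0.822 m.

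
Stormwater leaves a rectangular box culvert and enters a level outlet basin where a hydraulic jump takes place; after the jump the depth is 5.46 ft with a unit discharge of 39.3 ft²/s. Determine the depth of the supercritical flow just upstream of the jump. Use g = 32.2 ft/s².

V₂ = q/y₂ = 39.3/5.46 = 7.20 ft/s; Fr₂ = V₂/√(g·y₂) = 0.543.
Applying the sequent-depth relation in reverse, y₁/y₂ = ½[√(1 + 8Fr₂²) − 1] = ½[√3.357 − 1] = 0.416.
y₁ = 0.416 × 5.46 = 2.27 ft.

y₁ = 2.27 ft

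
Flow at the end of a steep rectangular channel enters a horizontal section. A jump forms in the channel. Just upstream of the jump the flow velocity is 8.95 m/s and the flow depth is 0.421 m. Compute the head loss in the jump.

Fr₁ = V₁/√(g·y₁) = 8.95/√(9.81×0.421) = 4.40.
Conjugate-depth relation: y₂/y₁ = ½[√(1 + 8Fr₁²) − 1] = ½[√156.2 − 1] = 5.75.
y₂ = 5.75 × 0.421 = 2.42 m.
Head loss: ΔE = (y₂ − y₁)³/(4y₁y₂) = (2.42 − 0.421)³/(4×0.421×2.42) = 7.99/4.08 = 1.96 m.

ΔE = 1.96 m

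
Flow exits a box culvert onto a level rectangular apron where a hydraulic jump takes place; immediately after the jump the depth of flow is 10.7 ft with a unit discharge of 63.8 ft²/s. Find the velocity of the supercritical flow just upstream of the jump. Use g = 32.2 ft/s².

V₁ = 34.0 ft/s

V₂ = q/y₂ = 63.8/10.7 = 5.96 ft/s; Fr₂ = V₂/√(g·y₂) = 0.321.
Since the conjugate-depth ratio holds either way, y₁/y₂ = ½[√(1 + 8Fr₂²) − 1] = ½[√1.826 − 1] = 0.176.
y₁ = 0.176 × 10.7 = 1.88 ft.
V₁ = q/y₁ = 63.8/1.88 = 34.0 ft/s.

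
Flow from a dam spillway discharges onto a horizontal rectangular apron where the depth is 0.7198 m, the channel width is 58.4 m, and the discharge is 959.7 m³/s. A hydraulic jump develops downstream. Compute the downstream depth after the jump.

q = Q/b = 959.7/58.4 = 16.43 m²/s; V₁ = q/y₁ = 22.83 m/s. Fr₁ = V₁/√(g·y₁) = 8.592.
Conjugate-depth relation: y₂/y₁ = ½[√(1 + 8Fr₁²) − 1] = ½[√591.51 − 1] = 11.66.
y₂ = 11.66 × 0.7198 = 8.393 m.

y₂ = 8.393 m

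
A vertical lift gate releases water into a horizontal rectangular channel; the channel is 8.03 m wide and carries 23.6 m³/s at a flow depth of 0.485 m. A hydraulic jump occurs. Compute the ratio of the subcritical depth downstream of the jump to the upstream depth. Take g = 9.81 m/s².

y₂/y₁ = 3.46

q = Q/b = 23.6/8.03 = 2.94 m²/s; V₁ = q/y₁ = 6.06 m/s. Fr₁ = V₁/√(g·y₁) = 2.78.
Conjugate-depth relation: y₂/y₁ = ½[√(1 + 8Fr₁²) − 1] = ½[√62.74 − 1] = 3.46.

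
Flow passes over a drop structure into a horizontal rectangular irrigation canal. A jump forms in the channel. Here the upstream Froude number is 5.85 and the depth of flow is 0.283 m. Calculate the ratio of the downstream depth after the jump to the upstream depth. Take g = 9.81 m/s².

y₂/y₁ = 7.79

Fr₁ = 5.85 (given).
Sequent-depth ratio: y₂/y₁ = ½[√(1 + 8Fr₁²) − 1] = ½[√274.8 − 1] = 7.79.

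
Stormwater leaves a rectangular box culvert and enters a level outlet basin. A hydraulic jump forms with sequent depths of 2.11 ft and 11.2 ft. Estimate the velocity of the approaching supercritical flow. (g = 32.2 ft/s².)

V₁ = 33.7 ft/s

For a rectangular channel the momentum equation gives q² = ½·g·y₁·y₂·(y₁ + y₂) = ½×32.2×2.11×11.2×13.3 = 5064.
q = √5064 = 71.2 ft²/s.
V₁ = q/y₁ = 71.2/2.11 = 33.7 ft/s.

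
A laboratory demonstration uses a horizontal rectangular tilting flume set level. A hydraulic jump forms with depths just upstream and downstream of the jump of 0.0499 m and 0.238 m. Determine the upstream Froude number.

For a rectangular channel the momentum equation gives q² = ½·g·y₁·y₂·(y₁ + y₂) = ½×9.81×0.0499×0.238×0.288 = 0.0168.
q = √0.0168 = 0.130 m²/s.
V₁ = q/y₁ = 2.60 m/s; Fr₁ = V₁/√(g·y₁) = 3.71.

Fr₁ = 3.71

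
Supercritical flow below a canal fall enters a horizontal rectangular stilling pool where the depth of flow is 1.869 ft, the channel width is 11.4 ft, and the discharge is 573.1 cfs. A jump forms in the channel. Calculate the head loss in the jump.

q = Q/b = 573.1/11.4 = 50.27 ft²/s; V₁ = q/y₁ = 26.90 ft/s. Fr₁ = V₁/√(g·y₁) = 3.467.
Sequent-depth ratio: y₂/y₁ = ½[√(1 + 8Fr₁²) − 1] = ½[√97.174 − 1] = 4.429.
y₂ = 4.429 × 1.869 = 8.278 ft.
V₂ = q/y₂ = 50.27/8.278 = 6.073 ft/s. E₁ = y₁ + V₁²/2g = 13.10 ft; E₂ = y₂ + V₂²/2g = 8.850 ft. ΔE = E₁ − E₂ = 4.253 ft.

ΔE = 4.253 ft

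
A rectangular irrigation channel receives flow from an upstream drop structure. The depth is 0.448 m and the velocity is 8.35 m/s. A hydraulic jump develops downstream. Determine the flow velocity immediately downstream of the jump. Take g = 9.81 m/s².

V₂ = 1.62 m/s

Fr₁ = V₁/√(g·y₁) = 8.35/√(9.81×0.448) = 3.98.
Conjugate-depth relation: y₂/y₁ = ½[√(1 + 8Fr₁²) − 1] = ½[√127.9 − 1] = 5.15.
y₂ = 5.15 × 0.448 = 2.31 m.
q = V₁·y₁ = 8.35 × 0.448 = 3.74 m²/s.
V₂ = q/y₂ = 3.74/2.31 = 1.62 m/s.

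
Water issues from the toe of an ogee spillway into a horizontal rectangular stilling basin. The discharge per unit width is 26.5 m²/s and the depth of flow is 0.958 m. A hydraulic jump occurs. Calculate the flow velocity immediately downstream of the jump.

V₁ = q/y₁ = 26.5/0.958 = 27.7 m/s. Fr₁ = V₁/√(g·y₁) = 27.7/√(9.81×0.958) = 9.02.
Conjugate-depth relation: y₂/y₁ = ½[√(1 + 8Fr₁²) − 1] = ½[√652.4 − 1] = 12.3.
y₂ = 12.3 × 0.958 = 11.8 m.
V₂ = q/y₂ = 26.5/11.8 = 2.25 m/s.

V₂ = 2.25 m/s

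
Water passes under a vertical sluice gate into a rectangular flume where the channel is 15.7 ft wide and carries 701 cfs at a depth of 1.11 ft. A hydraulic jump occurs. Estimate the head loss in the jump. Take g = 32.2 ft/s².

q = Q/b = 701/15.7 = 44.6 ft²/s; V₁ = q/y₁ = 40.2 ft/s. Fr₁ = V₁/√(g·y₁) = 6.73.
Conjugate-depth relation: y₂/y₁ = ½[√(1 + 8Fr₁²) − 1] = ½[√363.2 − 1] = 9.03.
y₂ = 9.03 × 1.11 = 10.0 ft.
Head loss: ΔE = (y₂ − y₁)³/(4y₁y₂) = (10.0 − 1.11)³/(4×1.11×10.0) = 708/44.5 = 15.9 ft.

ΔE = 15.9 ft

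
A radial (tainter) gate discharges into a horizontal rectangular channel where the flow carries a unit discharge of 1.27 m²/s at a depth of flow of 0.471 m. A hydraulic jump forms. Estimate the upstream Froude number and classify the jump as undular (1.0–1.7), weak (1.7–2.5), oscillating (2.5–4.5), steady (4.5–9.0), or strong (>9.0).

Fr₁ = 1.25; undular jump

V₁ = q/y₁ = 1.27/0.471 = 2.70 m/s. Fr₁ = V₁/√(g·y₁) = 2.70/√(9.81×0.471) = 1.25.
Fr₁ = 1.25 lies in the undular range.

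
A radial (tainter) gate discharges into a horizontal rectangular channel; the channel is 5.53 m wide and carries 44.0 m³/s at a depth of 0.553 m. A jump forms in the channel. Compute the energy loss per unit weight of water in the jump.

q = Q/b = 44.0/5.53 = 7.96 m²/s; V₁ = q/y₁ = 14.4 m/s. Fr₁ = V₁/√(g·y₁) = 6.18.
By Bélanger, y₂/y₁ = ½[√(1 + 8Fr₁²) − 1] = ½[√306.3 − 1] = 8.25.
y₂ = 8.25 × 0.553 = 4.56 m.
V₂ = q/y₂ = 7.96/4.56 = 1.74 m/s. E₁ = y₁ + V₁²/2g = 11.1 m; E₂ = y₂ + V₂²/2g = 4.72 m. ΔE = E₁ − E₂ = 6.39 m.

ΔE = 6.39 m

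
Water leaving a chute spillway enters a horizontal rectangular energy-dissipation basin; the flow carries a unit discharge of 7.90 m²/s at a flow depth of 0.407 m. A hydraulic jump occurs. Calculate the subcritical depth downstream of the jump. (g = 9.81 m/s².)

V₁ = q/y₁ = 7.90/0.407 = 19.4 m/s. Fr₁ = V₁/√(g·y₁) = 19.4/√(9.81×0.407) = 9.71.
Bélanger equation: y₂/y₁ = ½[√(1 + 8Fr₁²) − 1] = ½[√755.9 − 1] = 13.2.
y₂ = 13.2 × 0.407 = 5.39 m.

y₂ = 5.39 m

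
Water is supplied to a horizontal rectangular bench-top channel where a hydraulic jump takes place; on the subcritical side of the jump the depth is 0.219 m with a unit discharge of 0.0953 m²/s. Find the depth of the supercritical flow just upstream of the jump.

V₂ = q/y₂ = 0.0953/0.219 = 0.435 m/s; Fr₂ = V₂/√(g·y₂) = 0.297.
Since the conjugate-depth ratio holds either way, y₁/y₂ = ½[√(1 + 8Fr₂²) − 1] = ½[√1.705 − 1] = 0.153.
y₁ = 0.153 × 0.219 = 0.0335 m.

y₁ = 0.0335 m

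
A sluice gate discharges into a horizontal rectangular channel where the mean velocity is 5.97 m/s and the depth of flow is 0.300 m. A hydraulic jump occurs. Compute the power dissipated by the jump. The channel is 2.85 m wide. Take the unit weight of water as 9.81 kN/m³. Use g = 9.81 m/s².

P = 34.6 kW

Fr₁ = V₁/√(g·y₁) = 5.97/√(9.81×0.300) = 3.48.
Conjugate-depth relation: y₂/y₁ = ½[√(1 + 8Fr₁²) − 1] = ½[√97.88 − 1] = 4.45.
y₂ = 4.45 × 0.300 = 1.33 m.
Head loss: ΔE = (y₂ − y₁)³/(4y₁y₂) = (1.33 − 0.300)³/(4×0.300×1.33) = 1.11/1.60 = 0.691 m.
q = V₁·y₁ = 5.97 × 0.300 = 1.79 m²/s. Q = q·b = 1.79 × 2.85 = 5.10 m³/s. P = γ·Q·ΔE = 9.81 × 5.10 × 0.691 = 34.6 kW.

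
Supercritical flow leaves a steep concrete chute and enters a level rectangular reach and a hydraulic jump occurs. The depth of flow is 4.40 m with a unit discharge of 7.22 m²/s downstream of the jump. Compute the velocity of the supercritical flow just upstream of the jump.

V₂ = q/y₂ = 7.22/4.40 = 1.64 m/s; Fr₂ = V₂/√(g·y₂) = 0.250.
Applying the sequent-depth relation in reverse, y₁/y₂ = ½[√(1 + 8Fr₂²) − 1] = ½[√1.499 − 1] = 0.112.
y₁ = 0.112 × 4.40 = 0.494 m.
V₁ = q/y₁ = 7.22/0.494 = 14.6 m/s.

V₁ = 14.6 m/s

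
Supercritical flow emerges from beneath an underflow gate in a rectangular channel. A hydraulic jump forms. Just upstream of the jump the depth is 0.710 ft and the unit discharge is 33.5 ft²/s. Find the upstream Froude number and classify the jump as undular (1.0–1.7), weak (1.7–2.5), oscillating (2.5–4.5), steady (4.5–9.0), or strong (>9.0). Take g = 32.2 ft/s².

V₁ = q/y₁ = 33.5/0.710 = 47.2 ft/s. Fr₁ = V₁/√(g·y₁) = 47.2/√(32.2×0.710) = 9.87.
Fr₁ = 9.87 lies in the strong range.

Fr₁ = 9.87; strong jump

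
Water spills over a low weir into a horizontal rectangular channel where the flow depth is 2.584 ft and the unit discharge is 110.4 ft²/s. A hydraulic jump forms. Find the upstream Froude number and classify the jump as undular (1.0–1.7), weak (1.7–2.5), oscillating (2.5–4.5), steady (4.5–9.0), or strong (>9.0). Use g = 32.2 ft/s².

Fr₁ = 4.684; steady jump

V₁ = q/y₁ = 110.4/2.584 = 42.72 ft/s. Fr₁ = V₁/√(g·y₁) = 42.72/√(32.2×2.584) = 4.684.
Fr₁ = 4.684 lies in the steady range.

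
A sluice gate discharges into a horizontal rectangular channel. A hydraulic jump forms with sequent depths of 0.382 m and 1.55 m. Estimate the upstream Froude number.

For a rectangular channel the momentum equation gives q² = ½·g·y₁·y₂·(y₁ + y₂) = ½×9.81×0.382×1.55×1.93 = 5.61.
q = √5.61 = 2.37 m²/s.
V₁ = q/y₁ = 6.20 m/s; Fr₁ = V₁/√(g·y₁) = 3.20.

Fr₁ = 3.20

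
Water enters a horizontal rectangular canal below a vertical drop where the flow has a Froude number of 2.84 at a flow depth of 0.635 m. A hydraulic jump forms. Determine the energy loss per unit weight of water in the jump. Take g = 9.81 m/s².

Fr₁ = 2.84 (given).
From the momentum equation for a rectangular channel, y₂/y₁ = ½[√(1 + 8Fr₁²) − 1] = ½[√65.52 − 1] = 3.55.
y₂ = 3.55 × 0.635 = 2.25 m.
Head loss: ΔE = (y₂ − y₁)³/(4y₁y₂) = (2.25 − 0.635)³/(4×0.635×2.25) = 4.23/5.72 = 0.740 m.

ΔE = 0.740 m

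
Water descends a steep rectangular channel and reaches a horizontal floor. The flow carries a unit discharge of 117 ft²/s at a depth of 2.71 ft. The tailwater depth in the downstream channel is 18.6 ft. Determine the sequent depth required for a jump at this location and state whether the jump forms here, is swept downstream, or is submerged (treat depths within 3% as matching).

y₂ = 16.4 ft; the jump is submerged

V₁ = q/y₁ = 117/2.71 = 43.2 ft/s. Fr₁ = V₁/√(g·y₁) = 43.2/√(32.2×2.71) = 4.62.
From the momentum equation for a rectangular channel, y₂/y₁ = ½[√(1 + 8Fr₁²) − 1] = ½[√171.9 − 1] = 6.06.
y₂ = 6.06 × 2.71 = 16.4 ft.
Tailwater y_tw = 18.6 ft: y_tw > y₂, so the jump is submerged.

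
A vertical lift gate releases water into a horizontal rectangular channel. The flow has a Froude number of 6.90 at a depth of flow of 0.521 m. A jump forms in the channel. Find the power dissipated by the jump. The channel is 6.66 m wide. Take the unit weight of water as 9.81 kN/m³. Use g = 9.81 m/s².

Fr₁ = 6.90 (given).
Sequent-depth ratio: y₂/y₁ = ½[√(1 + 8Fr₁²) − 1] = ½[√381.9 − 1] = 9.27.
y₂ = 9.27 × 0.521 = 4.83 m.
V₁ = Fr₁·√(g·y₁) = 6.90×√(9.81×0.521) = 15.6 m/s; q = V₁·y₁ = 8.13 m²/s. V₂ = q/y₂ = 8.13/4.83 = 1.68 m/s. E₁ = y₁ + V₁²/2g = 12.9 m; E₂ = y₂ + V₂²/2g = 4.97 m. ΔE = E₁ − E₂ = 7.95 m.
Q = q·b = 8.13 × 6.66 = 54.1 m³/s. P = γ·Q·ΔE = 9.81 × 54.1 × 7.95 = 4221 kW.

P = 4221 kW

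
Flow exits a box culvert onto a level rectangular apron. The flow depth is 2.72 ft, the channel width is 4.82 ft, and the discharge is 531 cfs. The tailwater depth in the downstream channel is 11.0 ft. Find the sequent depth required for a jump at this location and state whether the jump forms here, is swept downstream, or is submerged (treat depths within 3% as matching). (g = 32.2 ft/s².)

y₂ = 15.3 ft; the jump is swept downstream

q = Q/b = 531/4.82 = 110 ft²/s; V₁ = q/y₁ = 40.5 ft/s. Fr₁ = V₁/√(g·y₁) = 4.33.
Sequent-depth ratio: y₂/y₁ = ½[√(1 + 8Fr₁²) − 1] = ½[√150.8 − 1] = 5.64.
y₂ = 5.64 × 2.72 = 15.3 ft.
Tailwater y_tw = 11.0 ft: y_tw < y₂, so the jump is swept downstream.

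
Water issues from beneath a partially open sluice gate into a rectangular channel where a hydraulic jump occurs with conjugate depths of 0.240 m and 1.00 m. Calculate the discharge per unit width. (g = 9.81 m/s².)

For a rectangular channel the momentum equation gives q² = ½·g·y₁·y₂·(y₁ + y₂) = ½×9.81×0.240×1.00×1.24 = 1.46.
q = √1.46 = 1.21 m²/s.

q = 1.21 m²/s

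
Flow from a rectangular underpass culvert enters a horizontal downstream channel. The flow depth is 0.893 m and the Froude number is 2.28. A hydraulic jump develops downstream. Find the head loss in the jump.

ΔE = 0.443 m

Fr₁ = 2.28 (given).
Conjugate-depth relation: y₂/y₁ = ½[√(1 + 8Fr₁²) − 1] = ½[√42.59 − 1] = 2.76.
y₂ = 2.76 × 0.893 = 2.47 m.
V₁ = Fr₁·√(g·y₁) = 2.28×√(9.81×0.893) = 6.75 m/s; q = V₁·y₁ = 6.03 m²/s. V₂ = q/y₂ = 6.03/2.47 = 2.44 m/s. E₁ = y₁ + V₁²/2g = 3.21 m; E₂ = y₂ + V₂²/2g = 2.77 m. ΔE = E₁ − E₂ = 0.443 m.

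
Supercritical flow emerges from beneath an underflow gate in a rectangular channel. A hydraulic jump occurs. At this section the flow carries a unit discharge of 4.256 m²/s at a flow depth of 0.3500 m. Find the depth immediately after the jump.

V₁ = q/y₁ = 4.256/0.3500 = 12.16 m/s. Fr₁ = V₁/√(g·y₁) = 12.16/√(9.81×0.3500) = 6.562.
Conjugate-depth relation: y₂/y₁ = ½[√(1 + 8Fr₁²) − 1] = ½[√345.52 − 1] = 8.794.
y₂ = 8.794 × 0.3500 = 3.078 m.

y₂ = 3.078 m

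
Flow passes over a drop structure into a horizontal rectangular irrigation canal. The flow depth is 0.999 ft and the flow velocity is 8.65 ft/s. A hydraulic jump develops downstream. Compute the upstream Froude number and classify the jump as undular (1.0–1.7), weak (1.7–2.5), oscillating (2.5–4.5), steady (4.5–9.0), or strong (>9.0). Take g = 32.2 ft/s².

Fr₁ = 1.53; undular jump

Fr₁ = V₁/√(g·y₁) = 8.65/√(32.2×0.999) = 1.53.
Fr₁ = 1.53 lies in the undular range.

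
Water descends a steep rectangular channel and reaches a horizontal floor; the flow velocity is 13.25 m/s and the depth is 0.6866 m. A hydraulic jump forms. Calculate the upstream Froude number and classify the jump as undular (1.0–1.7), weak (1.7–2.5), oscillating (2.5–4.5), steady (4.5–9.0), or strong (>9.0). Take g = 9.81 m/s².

Fr₁ = V₁/√(g·y₁) = 13.25/√(9.81×0.6866) = 5.105.
Fr₁ = 5.105 lies in the steady range.

Fr₁ = 5.105; steady jump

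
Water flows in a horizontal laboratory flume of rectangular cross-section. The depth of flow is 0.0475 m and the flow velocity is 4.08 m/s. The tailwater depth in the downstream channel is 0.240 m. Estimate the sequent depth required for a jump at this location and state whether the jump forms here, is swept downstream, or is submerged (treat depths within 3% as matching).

y₂ = 0.378 m; the jump is swept downstream

Fr₁ = V₁/√(g·y₁) = 4.08/√(9.81×0.0475) = 5.98.
By Bélanger, y₂/y₁ = ½[√(1 + 8Fr₁²) − 1] = ½[√286.8 − 1] = 7.97.
y₂ = 7.97 × 0.0475 = 0.378 m.
Tailwater y_tw = 0.240 m: y_tw < y₂, so the jump is swept downstream.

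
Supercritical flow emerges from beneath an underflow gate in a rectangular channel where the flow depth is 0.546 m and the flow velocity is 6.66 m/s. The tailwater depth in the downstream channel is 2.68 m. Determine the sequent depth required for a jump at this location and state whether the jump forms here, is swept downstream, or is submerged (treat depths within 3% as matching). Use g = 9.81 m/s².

y₂ = 1.97 m; the jump is submerged

Fr₁ = V₁/√(g·y₁) = 6.66/√(9.81×0.546) = 2.88.
By Bélanger, y₂/y₁ = ½[√(1 + 8Fr₁²) − 1] = ½[√67.25 − 1] = 3.60.
y₂ = 3.60 × 0.546 = 1.97 m.
Tailwater y_tw = 2.68 m: y_tw > y₂, so the jump is submerged.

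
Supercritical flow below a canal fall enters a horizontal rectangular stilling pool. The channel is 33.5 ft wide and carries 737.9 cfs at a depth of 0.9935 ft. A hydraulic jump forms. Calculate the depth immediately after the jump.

q = Q/b = 737.9/33.5 = 22.03 ft²/s; V₁ = q/y₁ = 22.17 ft/s. Fr₁ = V₁/√(g·y₁) = 3.920.
Conjugate-depth relation: y₂/y₁ = ½[√(1 + 8Fr₁²) − 1] = ½[√123.92 − 1] = 5.066.
y₂ = 5.066 × 0.9935 = 5.033 ft.

y₂ = 5.033 ft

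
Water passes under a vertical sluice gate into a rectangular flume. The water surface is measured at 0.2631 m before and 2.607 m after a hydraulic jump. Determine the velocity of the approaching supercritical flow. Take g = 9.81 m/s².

V₁ = 11.81 m/s

For a rectangular channel the momentum equation gives q² = ½·g·y₁·y₂·(y₁ + y₂) = ½×9.81×0.2631×2.607×2.870 = 9.656.
q = √9.656 = 3.107 m²/s.
V₁ = q/y₁ = 3.107/0.2631 = 11.81 m/s.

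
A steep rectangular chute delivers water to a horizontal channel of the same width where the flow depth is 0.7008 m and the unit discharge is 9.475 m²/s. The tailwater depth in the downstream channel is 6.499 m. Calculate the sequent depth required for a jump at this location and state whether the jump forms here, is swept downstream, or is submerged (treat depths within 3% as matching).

y₂ = 4.772 m; the jump is submerged

V₁ = q/y₁ = 9.475/0.7008 = 13.52 m/s. Fr₁ = V₁/√(g·y₁) = 13.52/√(9.81×0.7008) = 5.156.
From the momentum equation for a rectangular channel, y₂/y₁ = ½[√(1 + 8Fr₁²) − 1] = ½[√213.71 − 1] = 6.809.
y₂ = 6.809 × 0.7008 = 4.772 m.
Tailwater y_tw = 6.499 m: y_tw > y₂, so the jump is submerged.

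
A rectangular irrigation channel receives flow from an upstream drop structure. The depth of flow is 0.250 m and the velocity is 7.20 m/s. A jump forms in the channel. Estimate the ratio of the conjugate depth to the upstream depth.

Fr₁ = V₁/√(g·y₁) = 7.20/√(9.81×0.250) = 4.60.
From the momentum equation for a rectangular channel, y₂/y₁ = ½[√(1 + 8Fr₁²) − 1] = ½[√170.1 − 1] = 6.02.

y₂/y₁ = 6.02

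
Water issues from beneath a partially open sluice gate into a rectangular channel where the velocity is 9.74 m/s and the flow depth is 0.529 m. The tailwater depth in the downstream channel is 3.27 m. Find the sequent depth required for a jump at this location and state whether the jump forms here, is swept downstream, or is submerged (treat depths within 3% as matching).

Fr₁ = V₁/√(g·y₁) = 9.74/√(9.81×0.529) = 4.28.
Sequent-depth ratio: y₂/y₁ = ½[√(1 + 8Fr₁²) − 1] = ½[√147.2 − 1] = 5.57.
y₂ = 5.57 × 0.529 = 2.95 m.
Tailwater y_tw = 3.27 m: y_tw > y₂, so the jump is submerged.

y₂ = 2.95 m; the jump is submerged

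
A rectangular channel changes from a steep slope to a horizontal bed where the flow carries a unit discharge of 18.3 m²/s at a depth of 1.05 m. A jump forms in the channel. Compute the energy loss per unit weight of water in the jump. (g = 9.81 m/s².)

ΔE = 8.68 m

V₁ = q/y₁ = 18.3/1.05 = 17.4 m/s. Fr₁ = V₁/√(g·y₁) = 17.4/√(9.81×1.05) = 5.43.
Conjugate-depth relation: y₂/y₁ = ½[√(1 + 8Fr₁²) − 1] = ½[√236.9 − 1] = 7.20.
y₂ = 7.20 × 1.05 = 7.56 m.
V₂ = q/y₂ = 18.3/7.56 = 2.42 m/s. E₁ = y₁ + V₁²/2g = 16.5 m; E₂ = y₂ + V₂²/2g = 7.85 m. ΔE = E₁ − E₂ = 8.68 m.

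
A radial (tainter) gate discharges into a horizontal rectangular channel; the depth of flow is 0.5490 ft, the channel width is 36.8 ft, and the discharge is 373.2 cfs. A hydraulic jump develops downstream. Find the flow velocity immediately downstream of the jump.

V₂ = 3.222 ft/s

q = Q/b = 373.2/36.8 = 10.14 ft²/s; V₁ = q/y₁ = 18.47 ft/s. Fr₁ = V₁/√(g·y₁) = 4.393.
By Bélanger, y₂/y₁ = ½[√(1 + 8Fr₁²) − 1] = ½[√155.42 − 1] = 5.733.
y₂ = 5.733 × 0.5490 = 3.148 ft.
V₂ = q/y₂ = 10.14/3.148 = 3.222 ft/s.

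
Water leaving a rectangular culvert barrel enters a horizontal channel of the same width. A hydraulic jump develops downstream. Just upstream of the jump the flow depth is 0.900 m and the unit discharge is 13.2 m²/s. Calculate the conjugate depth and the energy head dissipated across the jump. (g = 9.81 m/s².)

V₁ = q/y₁ = 13.2/0.900 = 14.7 m/s. Fr₁ = V₁/√(g·y₁) = 14.7/√(9.81×0.900) = 4.94.
Bélanger equation: y₂/y₁ = ½[√(1 + 8Fr₁²) − 1] = ½[√195.9 − 1] = 6.50.
y₂ = 6.50 × 0.900 = 5.85 m.
V₂ = q/y₂ = 13.2/5.85 = 2.26 m/s. E₁ = y₁ + V₁²/2g = 11.9 m; E₂ = y₂ + V₂²/2g = 6.11 m. ΔE = E₁ − E₂ = 5.76 m.

y₂ = 5.85 m; ΔE = 5.76 m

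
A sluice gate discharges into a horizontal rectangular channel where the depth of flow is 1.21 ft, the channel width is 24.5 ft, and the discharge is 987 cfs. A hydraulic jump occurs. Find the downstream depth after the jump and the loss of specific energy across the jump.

q = Q/b = 987/24.5 = 40.3 ft²/s; V₁ = q/y₁ = 33.3 ft/s. Fr₁ = V₁/√(g·y₁) = 5.33.
Sequent-depth ratio: y₂/y₁ = ½[√(1 + 8Fr₁²) − 1] = ½[√228.6 − 1] = 7.06.
y₂ = 7.06 × 1.21 = 8.54 ft.
V₂ = q/y₂ = 40.3/8.54 = 4.72 ft/s. E₁ = y₁ + V₁²/2g = 18.4 ft; E₂ = y₂ + V₂²/2g = 8.89 ft. ΔE = E₁ − E₂ = 9.53 ft.

y₂ = 8.54 ft; ΔE = 9.53 ft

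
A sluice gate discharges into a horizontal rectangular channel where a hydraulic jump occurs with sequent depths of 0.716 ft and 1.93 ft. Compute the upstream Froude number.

Fr₁ = 2.23

For a rectangular channel the momentum equation gives q² = ½·g·y₁·y₂·(y₁ + y₂) = ½×32.2×0.716×1.93×2.65 = 58.9.
q = √58.9 = 7.67 ft²/s.
V₁ = q/y₁ = 10.7 ft/s; Fr₁ = V₁/√(g·y₁) = 2.23.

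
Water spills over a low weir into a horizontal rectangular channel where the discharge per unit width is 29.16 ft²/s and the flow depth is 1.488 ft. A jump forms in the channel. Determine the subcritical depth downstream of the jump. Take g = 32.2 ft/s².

V₁ = q/y₁ = 29.16/1.488 = 19.60 ft/s. Fr₁ = V₁/√(g·y₁) = 19.60/√(32.2×1.488) = 2.831.
From the momentum equation for a rectangular channel, y₂/y₁ = ½[√(1 + 8Fr₁²) − 1] = ½[√65.121 − 1] = 3.535.
y₂ = 3.535 × 1.488 = 5.260 ft.

y₂ = 5.260 ft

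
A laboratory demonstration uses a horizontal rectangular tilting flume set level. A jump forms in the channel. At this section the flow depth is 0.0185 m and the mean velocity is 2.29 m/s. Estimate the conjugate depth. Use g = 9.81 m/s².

Fr₁ = V₁/√(g·y₁) = 2.29/√(9.81×0.0185) = 5.38.
Conjugate-depth relation: y₂/y₁ = ½[√(1 + 8Fr₁²) − 1] = ½[√232.2 − 1] = 7.12.
y₂ = 7.12 × 0.0185 = 0.132 m.

y₂ = 0.132 m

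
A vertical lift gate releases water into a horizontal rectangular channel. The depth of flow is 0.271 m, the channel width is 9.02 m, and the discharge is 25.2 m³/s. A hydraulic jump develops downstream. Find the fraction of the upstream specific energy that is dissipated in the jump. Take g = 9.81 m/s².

q = Q/b = 25.2/9.02 = 2.79 m²/s; V₁ = q/y₁ = 10.3 m/s. Fr₁ = V₁/√(g·y₁) = 6.32.
Sequent-depth ratio: y₂/y₁ = ½[√(1 + 8Fr₁²) − 1] = ½[√320.8 − 1] = 8.46.
y₂ = 8.46 × 0.271 = 2.29 m.
E₁ = y₁ + V₁²/2g = 5.69 m. ΔE = (y₂ − y₁)³/(4y₁y₂) = 3.32 m. ΔE/E₁ = 3.32/5.69 = 0.584.

ΔE/E₁ = 0.584 (58.4%)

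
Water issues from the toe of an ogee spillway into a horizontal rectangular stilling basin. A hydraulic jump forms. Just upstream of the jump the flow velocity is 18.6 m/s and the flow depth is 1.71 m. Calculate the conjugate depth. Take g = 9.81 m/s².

Fr₁ = V₁/√(g·y₁) = 18.6/√(9.81×1.71) = 4.54.
From the momentum equation for a rectangular channel, y₂/y₁ = ½[√(1 + 8Fr₁²) − 1] = ½[√166.0 − 1] = 5.94.
y₂ = 5.94 × 1.71 = 10.2 m.

y₂ = 10.2 m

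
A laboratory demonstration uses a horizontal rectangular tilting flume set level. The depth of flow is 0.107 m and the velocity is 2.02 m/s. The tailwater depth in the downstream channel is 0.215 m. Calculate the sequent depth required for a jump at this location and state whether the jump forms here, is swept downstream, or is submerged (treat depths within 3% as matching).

Fr₁ = V₁/√(g·y₁) = 2.02/√(9.81×0.107) = 1.97.
From the momentum equation for a rectangular channel, y₂/y₁ = ½[√(1 + 8Fr₁²) − 1] = ½[√32.10 − 1] = 2.33.
y₂ = 2.33 × 0.107 = 0.250 m.
Tailwater y_tw = 0.215 m: y_tw < y₂, so the jump is swept downstream.

y₂ = 0.250 m; the jump is swept downstream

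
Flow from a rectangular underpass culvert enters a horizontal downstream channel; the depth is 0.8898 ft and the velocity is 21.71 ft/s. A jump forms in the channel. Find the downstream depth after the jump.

y₂ = 4.678 ft

Fr₁ = V₁/√(g·y₁) = 21.71/√(32.2×0.8898) = 4.056.
By Bélanger, y₂/y₁ = ½[√(1 + 8Fr₁²) − 1] = ½[√132.60 − 1] = 5.258.
y₂ = 5.258 × 0.8898 = 4.678 ft.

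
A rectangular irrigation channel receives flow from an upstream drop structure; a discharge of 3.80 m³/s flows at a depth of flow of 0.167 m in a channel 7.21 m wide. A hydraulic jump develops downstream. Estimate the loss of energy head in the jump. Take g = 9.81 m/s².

q = Q/b = 3.80/7.21 = 0.527 m²/s; V₁ = q/y₁ = 3.16 m/s. Fr₁ = V₁/√(g·y₁) = 2.47.
Bélanger equation: y₂/y₁ = ½[√(1 + 8Fr₁²) − 1] = ½[√49.64 − 1] = 3.02.
y₂ = 3.02 × 0.167 = 0.505 m.
V₂ = q/y₂ = 0.527/0.505 = 1.04 m/s. E₁ = y₁ + V₁²/2g = 0.675 m; E₂ = y₂ + V₂²/2g = 0.560 m. ΔE = E₁ − E₂ = 0.114 m.

ΔE = 0.114 m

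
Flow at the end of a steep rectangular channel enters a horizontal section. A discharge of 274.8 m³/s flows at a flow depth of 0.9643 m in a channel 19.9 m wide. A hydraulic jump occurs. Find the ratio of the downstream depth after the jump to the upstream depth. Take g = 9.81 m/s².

q = Q/b = 274.8/19.9 = 13.81 m²/s; V₁ = q/y₁ = 14.32 m/s. Fr₁ = V₁/√(g·y₁) = 4.656.
Conjugate-depth relation: y₂/y₁ = ½[√(1 + 8Fr₁²) − 1] = ½[√174.43 − 1] = 6.104.

y₂/y₁ = 6.104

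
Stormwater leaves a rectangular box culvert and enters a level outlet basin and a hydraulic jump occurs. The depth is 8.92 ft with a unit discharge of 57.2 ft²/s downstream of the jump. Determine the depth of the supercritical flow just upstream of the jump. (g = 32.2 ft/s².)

V₂ = q/y₂ = 57.2/8.92 = 6.41 ft/s; Fr₂ = V₂/√(g·y₂) = 0.378.
Applying the sequent-depth relation in reverse, y₁/y₂ = ½[√(1 + 8Fr₂²) − 1] = ½[√2.145 − 1] = 0.232.
y₁ = 0.232 × 8.92 = 2.07 ft.

y₁ = 2.07 ft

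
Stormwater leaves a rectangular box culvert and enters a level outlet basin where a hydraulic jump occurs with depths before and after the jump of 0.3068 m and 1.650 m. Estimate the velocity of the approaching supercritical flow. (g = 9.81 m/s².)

For a rectangular channel the momentum equation gives q² = ½·g·y₁·y₂·(y₁ + y₂) = ½×9.81×0.3068×1.650×1.957 = 4.859.
q = √4.859 = 2.204 m²/s.
V₁ = q/y₁ = 2.204/0.3068 = 7.185 m/s.

V₁ = 7.185 m/s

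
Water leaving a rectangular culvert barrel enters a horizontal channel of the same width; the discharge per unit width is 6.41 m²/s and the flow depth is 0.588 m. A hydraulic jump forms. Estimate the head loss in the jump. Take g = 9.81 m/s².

ΔE = 2.98 m

V₁ = q/y₁ = 6.41/0.588 = 10.9 m/s. Fr₁ = V₁/√(g·y₁) = 10.9/√(9.81×0.588) = 4.54.
Conjugate-depth relation: y₂/y₁ = ½[√(1 + 8Fr₁²) − 1] = ½[√165.8 − 1] = 5.94.
y₂ = 5.94 × 0.588 = 3.49 m.
Head loss: ΔE = (y₂ − y₁)³/(4y₁y₂) = (3.49 − 0.588)³/(4×0.588×3.49) = 24.5/8.21 = 2.98 m.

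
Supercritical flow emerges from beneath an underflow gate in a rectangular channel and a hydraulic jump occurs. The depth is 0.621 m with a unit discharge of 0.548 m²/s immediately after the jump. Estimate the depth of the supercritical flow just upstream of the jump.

V₂ = q/y₂ = 0.548/0.621 = 0.882 m/s; Fr₂ = V₂/√(g·y₂) = 0.358.
The Bélanger relation is symmetric: y₁/y₂ = ½[√(1 + 8Fr₂²) − 1] = ½[√2.023 − 1] = 0.211.
y₁ = 0.211 × 0.621 = 0.131 m.

y₁ = 0.131 m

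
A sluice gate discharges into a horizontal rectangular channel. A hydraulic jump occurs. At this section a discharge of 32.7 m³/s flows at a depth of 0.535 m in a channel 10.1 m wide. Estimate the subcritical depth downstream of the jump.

q = Q/b = 32.7/10.1 = 3.24 m²/s; V₁ = q/y₁ = 6.05 m/s. Fr₁ = V₁/√(g·y₁) = 2.64.
Conjugate-depth relation: y₂/y₁ = ½[√(1 + 8Fr₁²) − 1] = ½[√56.82 − 1] = 3.27.
y₂ = 3.27 × 0.535 = 1.75 m.

y₂ = 1.75 m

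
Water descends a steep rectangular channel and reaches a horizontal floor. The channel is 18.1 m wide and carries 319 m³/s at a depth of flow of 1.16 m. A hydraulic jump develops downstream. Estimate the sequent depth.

y₂ = 6.83 m

q = Q/b = 319/18.1 = 17.6 m²/s; V₁ = q/y₁ = 15.2 m/s. Fr₁ = V₁/√(g·y₁) = 4.50.
By Bélanger, y₂/y₁ = ½[√(1 + 8Fr₁²) − 1] = ½[√163.3 − 1] = 5.89.
y₂ = 5.89 × 1.16 = 6.83 m.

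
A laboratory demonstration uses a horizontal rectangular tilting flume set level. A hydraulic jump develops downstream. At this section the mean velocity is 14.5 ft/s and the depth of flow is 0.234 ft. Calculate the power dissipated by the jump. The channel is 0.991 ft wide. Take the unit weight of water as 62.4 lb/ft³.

Fr₁ = V₁/√(g·y₁) = 14.5/√(32.2×0.234) = 5.28.
Conjugate-depth relation: y₂/y₁ = ½[√(1 + 8Fr₁²) − 1] = ½[√224.2 − 1] = 6.99.
y₂ = 6.99 × 0.234 = 1.63 ft.
Head loss: ΔE = (y₂ − y₁)³/(4y₁y₂) = (1.63 − 0.234)³/(4×0.234×1.63) = 2.75/1.53 = 1.80 ft.
q = V₁·y₁ = 14.5 × 0.234 = 3.39 ft²/s. Q = q·b = 3.39 × 0.991 = 3.36 cfs. P = γ·Q·ΔE/550 = 62.4 × 3.36 × 1.80 / 550 = 0.685 hp.

P = 0.685 hp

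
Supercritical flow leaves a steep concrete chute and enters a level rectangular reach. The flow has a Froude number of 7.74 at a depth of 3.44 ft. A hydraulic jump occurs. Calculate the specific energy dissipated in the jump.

Fr₁ = 7.74 (given).
Bélanger equation: y₂/y₁ = ½[√(1 + 8Fr₁²) − 1] = ½[√480.3 − 1] = 10.5.
y₂ = 10.5 × 3.44 = 36.0 ft.
Head loss: ΔE = (y₂ − y₁)³/(4y₁y₂) = (36.0 − 3.44)³/(4×3.44×36.0) = 34435/495 = 69.6 ft.

ΔE = 69.6 ft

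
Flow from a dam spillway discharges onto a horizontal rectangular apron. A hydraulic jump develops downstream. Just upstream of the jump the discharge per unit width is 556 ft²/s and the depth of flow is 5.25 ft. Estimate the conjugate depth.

V₁ = q/y₁ = 556/5.25 = 106 ft/s. Fr₁ = V₁/√(g·y₁) = 106/√(32.2×5.25) = 8.15.
By Bélanger, y₂/y₁ = ½[√(1 + 8Fr₁²) − 1] = ½[√531.8 − 1] = 11.0.
y₂ = 11.0 × 5.25 = 57.9 ft.

y₂ = 57.9 ft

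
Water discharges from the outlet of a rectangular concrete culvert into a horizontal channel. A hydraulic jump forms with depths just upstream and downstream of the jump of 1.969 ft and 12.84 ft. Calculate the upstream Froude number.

For a rectangular channel the momentum equation gives q² = ½·g·y₁·y₂·(y₁ + y₂) = ½×32.2×1.969×12.84×14.81 = 6028.
q = √6028 = 77.64 ft²/s.
V₁ = q/y₁ = 39.43 ft/s; Fr₁ = V₁/√(g·y₁) = 4.952.

Fr₁ = 4.952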